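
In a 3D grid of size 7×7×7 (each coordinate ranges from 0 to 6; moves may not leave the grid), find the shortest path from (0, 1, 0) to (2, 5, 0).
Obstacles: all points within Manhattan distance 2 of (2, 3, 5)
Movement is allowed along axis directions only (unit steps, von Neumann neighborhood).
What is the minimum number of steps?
6
(one shortest path: (0, 1, 0) → (1, 1, 0) → (2, 1, 0) → (2, 2, 0) → (2, 3, 0) → (2, 4, 0) → (2, 5, 0))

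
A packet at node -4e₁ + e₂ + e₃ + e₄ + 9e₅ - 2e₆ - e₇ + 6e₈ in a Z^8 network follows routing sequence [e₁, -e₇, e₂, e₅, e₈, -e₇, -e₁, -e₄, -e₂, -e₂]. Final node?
(-4, 0, 1, 0, 10, -2, -3, 7)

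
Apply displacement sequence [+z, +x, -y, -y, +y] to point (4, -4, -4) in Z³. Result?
(5, -5, -3)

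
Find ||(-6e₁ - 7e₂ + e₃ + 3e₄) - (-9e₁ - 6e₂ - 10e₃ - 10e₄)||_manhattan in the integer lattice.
28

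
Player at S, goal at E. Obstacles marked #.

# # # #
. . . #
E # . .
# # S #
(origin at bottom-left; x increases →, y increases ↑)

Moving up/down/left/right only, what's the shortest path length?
5
(one shortest path: (2, 0) → (2, 1) → (2, 2) → (1, 2) → (0, 2) → (0, 1))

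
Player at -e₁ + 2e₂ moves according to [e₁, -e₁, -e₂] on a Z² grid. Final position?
(-1, 1)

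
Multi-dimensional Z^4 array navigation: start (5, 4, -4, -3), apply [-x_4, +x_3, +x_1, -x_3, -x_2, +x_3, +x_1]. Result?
(7, 3, -3, -4)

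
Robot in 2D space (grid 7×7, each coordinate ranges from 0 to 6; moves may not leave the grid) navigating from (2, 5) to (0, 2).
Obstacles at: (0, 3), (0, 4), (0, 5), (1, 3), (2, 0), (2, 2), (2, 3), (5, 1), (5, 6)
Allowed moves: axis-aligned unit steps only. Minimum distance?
9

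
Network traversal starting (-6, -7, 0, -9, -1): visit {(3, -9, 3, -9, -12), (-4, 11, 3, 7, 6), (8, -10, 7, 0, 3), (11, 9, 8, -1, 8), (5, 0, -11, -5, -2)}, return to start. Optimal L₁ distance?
208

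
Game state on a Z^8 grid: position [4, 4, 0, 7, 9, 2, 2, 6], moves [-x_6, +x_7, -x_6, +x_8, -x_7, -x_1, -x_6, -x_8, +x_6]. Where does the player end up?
(3, 4, 0, 7, 9, 0, 2, 6)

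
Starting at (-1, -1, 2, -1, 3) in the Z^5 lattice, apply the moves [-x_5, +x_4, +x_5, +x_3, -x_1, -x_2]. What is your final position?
(-2, -2, 3, 0, 3)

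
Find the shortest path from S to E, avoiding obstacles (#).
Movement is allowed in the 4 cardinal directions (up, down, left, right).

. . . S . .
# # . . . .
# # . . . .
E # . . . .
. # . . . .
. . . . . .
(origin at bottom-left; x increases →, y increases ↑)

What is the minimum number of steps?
10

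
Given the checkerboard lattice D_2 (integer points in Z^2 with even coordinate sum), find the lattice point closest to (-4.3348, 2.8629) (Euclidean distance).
(-5, 3)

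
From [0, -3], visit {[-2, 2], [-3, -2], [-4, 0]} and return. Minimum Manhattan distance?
18
(one optimal route: (0, -3) → (-2, 2) → (-4, 0) → (-3, -2) → (0, -3))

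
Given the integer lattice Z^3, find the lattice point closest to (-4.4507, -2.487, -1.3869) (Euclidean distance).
(-4, -2, -1)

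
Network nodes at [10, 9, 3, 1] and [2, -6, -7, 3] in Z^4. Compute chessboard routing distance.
15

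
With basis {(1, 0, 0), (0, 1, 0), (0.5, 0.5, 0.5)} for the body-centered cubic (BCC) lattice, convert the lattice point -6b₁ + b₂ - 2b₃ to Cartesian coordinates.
(-7, 0, -1)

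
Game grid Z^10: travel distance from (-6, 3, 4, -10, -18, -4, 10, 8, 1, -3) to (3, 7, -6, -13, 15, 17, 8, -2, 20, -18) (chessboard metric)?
33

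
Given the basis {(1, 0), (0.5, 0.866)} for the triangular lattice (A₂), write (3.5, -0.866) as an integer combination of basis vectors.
4b₁ - b₂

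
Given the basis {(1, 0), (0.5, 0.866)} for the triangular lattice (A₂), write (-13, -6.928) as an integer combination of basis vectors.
-9b₁ - 8b₂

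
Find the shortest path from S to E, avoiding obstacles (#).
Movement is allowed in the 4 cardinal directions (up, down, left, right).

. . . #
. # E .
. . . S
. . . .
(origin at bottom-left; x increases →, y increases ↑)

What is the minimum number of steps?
2
(one shortest path: (3, 1) → (2, 1) → (2, 2))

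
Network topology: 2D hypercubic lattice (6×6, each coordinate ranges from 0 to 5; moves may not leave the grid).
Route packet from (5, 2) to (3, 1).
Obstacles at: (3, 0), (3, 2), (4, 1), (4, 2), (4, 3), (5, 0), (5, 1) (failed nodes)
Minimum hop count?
9
(one shortest path: (5, 2) → (5, 3) → (5, 4) → (4, 4) → (3, 4) → (2, 4) → (2, 3) → (2, 2) → (2, 1) → (3, 1))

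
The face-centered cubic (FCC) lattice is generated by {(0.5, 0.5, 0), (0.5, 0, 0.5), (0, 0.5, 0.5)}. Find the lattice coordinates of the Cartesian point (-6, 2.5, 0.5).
-4b₁ - 8b₂ + 9b₃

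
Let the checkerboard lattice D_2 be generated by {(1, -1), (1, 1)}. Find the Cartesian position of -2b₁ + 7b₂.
(5, 9)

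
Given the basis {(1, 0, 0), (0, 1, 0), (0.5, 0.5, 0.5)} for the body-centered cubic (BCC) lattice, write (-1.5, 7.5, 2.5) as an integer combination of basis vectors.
-4b₁ + 5b₂ + 5b₃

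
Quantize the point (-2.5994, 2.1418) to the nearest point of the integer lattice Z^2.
(-3, 2)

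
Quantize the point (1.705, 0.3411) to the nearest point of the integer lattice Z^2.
(2, 0)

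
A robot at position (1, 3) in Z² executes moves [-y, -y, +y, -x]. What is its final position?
(0, 2)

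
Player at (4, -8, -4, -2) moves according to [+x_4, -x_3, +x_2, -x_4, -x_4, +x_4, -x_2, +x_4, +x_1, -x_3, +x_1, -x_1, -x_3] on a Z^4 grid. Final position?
(5, -8, -7, -1)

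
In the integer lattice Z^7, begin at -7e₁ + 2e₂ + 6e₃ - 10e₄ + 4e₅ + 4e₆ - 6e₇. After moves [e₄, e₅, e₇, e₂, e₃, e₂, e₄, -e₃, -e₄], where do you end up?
(-7, 4, 6, -9, 5, 4, -5)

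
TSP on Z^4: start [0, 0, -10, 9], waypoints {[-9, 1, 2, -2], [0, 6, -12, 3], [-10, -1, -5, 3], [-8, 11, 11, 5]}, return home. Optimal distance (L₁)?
116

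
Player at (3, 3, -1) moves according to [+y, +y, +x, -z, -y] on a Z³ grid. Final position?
(4, 4, -2)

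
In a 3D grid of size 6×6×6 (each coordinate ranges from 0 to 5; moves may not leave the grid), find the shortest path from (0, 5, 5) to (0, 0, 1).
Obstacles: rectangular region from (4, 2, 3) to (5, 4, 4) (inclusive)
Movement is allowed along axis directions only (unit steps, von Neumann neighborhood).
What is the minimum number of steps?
9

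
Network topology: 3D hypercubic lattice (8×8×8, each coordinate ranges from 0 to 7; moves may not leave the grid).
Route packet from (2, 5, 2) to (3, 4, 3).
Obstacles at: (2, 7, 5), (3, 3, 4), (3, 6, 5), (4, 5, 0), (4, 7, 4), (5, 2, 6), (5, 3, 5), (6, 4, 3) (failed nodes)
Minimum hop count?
3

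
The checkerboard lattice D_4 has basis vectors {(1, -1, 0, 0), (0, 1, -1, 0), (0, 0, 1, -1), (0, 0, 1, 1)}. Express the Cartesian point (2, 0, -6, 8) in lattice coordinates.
2b₁ + 2b₂ - 6b₃ + 2b₄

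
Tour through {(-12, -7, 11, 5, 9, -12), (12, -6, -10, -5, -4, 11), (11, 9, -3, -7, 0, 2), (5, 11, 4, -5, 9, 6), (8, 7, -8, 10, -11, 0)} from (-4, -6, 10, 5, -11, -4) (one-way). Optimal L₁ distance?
228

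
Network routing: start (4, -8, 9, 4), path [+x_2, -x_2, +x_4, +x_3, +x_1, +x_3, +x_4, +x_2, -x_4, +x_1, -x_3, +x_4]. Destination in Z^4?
(6, -7, 10, 6)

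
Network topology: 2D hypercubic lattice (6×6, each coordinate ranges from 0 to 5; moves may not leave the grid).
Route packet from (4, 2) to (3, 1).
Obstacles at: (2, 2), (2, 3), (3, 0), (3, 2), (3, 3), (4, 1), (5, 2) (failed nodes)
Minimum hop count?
10
(one shortest path: (4, 2) → (4, 3) → (4, 4) → (3, 4) → (2, 4) → (1, 4) → (1, 3) → (1, 2) → (1, 1) → (2, 1) → (3, 1))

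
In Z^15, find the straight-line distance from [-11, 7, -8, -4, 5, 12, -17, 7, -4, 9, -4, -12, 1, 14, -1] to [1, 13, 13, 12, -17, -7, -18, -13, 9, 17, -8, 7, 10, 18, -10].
53.9537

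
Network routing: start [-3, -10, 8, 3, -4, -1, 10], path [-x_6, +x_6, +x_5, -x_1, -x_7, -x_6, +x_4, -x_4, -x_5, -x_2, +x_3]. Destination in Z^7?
(-4, -11, 9, 3, -4, -2, 9)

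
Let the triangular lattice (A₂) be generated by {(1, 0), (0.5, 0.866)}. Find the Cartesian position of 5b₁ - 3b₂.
(3.5, -2.598)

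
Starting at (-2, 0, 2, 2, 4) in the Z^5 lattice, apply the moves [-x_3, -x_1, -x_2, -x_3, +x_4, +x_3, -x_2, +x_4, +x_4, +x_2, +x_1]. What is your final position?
(-2, -1, 1, 5, 4)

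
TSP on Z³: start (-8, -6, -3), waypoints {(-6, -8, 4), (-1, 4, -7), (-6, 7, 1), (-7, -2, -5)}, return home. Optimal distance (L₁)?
66
(one optimal route: (-8, -6, -3) → (-6, -8, 4) → (-6, 7, 1) → (-1, 4, -7) → (-7, -2, -5) → (-8, -6, -3))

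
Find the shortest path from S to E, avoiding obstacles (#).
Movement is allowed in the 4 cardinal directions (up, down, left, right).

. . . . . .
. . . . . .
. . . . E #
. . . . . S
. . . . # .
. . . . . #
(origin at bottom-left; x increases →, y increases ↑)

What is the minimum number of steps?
2
(one shortest path: (5, 2) → (4, 2) → (4, 3))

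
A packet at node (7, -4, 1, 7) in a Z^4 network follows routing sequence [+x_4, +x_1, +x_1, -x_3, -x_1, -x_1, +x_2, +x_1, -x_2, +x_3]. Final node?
(8, -4, 1, 8)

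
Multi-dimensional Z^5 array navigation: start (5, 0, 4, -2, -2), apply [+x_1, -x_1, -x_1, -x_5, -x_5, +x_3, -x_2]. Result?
(4, -1, 5, -2, -4)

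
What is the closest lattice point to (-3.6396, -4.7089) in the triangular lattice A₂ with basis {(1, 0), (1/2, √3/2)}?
(-3.5, -4.33)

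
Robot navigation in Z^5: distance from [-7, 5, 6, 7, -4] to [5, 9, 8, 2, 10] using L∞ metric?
14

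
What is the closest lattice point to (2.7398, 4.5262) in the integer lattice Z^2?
(3, 5)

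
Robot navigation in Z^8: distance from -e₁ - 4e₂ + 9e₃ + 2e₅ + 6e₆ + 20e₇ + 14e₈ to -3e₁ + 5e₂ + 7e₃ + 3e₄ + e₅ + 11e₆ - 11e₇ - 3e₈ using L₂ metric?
37.0675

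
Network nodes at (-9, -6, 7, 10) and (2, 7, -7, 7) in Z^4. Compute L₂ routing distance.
22.2486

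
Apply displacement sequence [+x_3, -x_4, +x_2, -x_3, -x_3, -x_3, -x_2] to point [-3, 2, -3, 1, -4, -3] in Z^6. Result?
(-3, 2, -5, 0, -4, -3)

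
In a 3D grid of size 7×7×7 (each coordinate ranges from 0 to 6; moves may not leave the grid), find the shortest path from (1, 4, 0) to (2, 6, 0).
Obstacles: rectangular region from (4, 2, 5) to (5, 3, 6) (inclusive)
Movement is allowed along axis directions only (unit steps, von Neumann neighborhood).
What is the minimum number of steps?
3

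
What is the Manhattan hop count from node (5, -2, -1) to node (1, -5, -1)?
7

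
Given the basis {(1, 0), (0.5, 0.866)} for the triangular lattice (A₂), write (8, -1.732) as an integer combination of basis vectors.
9b₁ - 2b₂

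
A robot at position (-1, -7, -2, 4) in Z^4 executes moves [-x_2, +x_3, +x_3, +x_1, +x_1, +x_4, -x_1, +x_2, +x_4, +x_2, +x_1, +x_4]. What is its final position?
(1, -6, 0, 7)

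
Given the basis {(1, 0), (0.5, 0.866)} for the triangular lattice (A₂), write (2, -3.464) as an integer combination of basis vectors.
4b₁ - 4b₂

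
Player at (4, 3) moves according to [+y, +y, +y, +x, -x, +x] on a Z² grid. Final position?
(5, 6)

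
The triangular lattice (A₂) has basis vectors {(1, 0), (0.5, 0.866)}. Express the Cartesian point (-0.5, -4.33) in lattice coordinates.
2b₁ - 5b₂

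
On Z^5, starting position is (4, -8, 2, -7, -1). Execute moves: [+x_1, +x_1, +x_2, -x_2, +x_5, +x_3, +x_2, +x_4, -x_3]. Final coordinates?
(6, -7, 2, -6, 0)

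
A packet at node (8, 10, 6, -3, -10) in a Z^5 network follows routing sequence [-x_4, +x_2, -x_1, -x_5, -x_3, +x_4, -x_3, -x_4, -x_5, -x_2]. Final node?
(7, 10, 4, -4, -12)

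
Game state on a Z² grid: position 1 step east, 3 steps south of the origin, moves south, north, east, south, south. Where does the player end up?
(2, -5)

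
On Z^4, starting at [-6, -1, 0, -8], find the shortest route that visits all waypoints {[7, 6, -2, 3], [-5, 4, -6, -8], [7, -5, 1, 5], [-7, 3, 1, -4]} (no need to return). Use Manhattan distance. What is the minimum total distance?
69
(one optimal route: (-6, -1, 0, -8) → (-5, 4, -6, -8) → (-7, 3, 1, -4) → (7, 6, -2, 3) → (7, -5, 1, 5))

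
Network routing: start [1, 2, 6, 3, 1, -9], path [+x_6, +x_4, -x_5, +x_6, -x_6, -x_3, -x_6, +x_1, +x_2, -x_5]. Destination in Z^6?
(2, 3, 5, 4, -1, -9)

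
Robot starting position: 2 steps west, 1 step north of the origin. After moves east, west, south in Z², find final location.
(-2, 0)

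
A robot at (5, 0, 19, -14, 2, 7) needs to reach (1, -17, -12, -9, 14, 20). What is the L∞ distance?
31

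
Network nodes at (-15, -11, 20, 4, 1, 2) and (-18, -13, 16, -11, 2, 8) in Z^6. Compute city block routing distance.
31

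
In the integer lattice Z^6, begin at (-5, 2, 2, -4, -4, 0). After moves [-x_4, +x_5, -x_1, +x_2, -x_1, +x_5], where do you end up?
(-7, 3, 2, -5, -2, 0)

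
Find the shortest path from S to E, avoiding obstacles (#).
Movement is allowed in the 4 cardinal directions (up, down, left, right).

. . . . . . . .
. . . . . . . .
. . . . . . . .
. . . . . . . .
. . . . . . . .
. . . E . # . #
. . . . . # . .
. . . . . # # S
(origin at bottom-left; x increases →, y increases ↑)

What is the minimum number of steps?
8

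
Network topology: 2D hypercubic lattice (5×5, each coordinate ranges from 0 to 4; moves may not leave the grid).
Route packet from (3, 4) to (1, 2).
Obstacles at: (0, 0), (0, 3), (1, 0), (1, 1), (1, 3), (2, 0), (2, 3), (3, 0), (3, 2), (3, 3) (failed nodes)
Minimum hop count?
8
(one shortest path: (3, 4) → (4, 4) → (4, 3) → (4, 2) → (4, 1) → (3, 1) → (2, 1) → (2, 2) → (1, 2))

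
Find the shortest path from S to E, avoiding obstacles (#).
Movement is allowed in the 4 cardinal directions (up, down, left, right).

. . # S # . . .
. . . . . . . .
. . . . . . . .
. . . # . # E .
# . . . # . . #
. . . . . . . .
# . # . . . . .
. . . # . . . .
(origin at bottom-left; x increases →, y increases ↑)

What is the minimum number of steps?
6
(one shortest path: (3, 7) → (3, 6) → (4, 6) → (5, 6) → (6, 6) → (6, 5) → (6, 4))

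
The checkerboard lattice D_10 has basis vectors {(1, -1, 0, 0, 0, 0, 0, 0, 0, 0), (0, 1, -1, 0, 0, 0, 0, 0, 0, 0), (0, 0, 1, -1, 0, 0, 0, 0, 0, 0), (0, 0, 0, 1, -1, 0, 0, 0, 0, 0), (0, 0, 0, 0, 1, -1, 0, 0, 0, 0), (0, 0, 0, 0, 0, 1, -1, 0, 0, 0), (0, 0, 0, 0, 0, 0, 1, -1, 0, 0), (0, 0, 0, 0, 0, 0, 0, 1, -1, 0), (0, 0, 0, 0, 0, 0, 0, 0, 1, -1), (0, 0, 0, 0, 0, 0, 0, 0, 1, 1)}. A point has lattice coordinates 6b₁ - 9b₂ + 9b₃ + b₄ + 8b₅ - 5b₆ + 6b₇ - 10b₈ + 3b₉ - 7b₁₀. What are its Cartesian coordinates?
(6, -15, 18, -8, 7, -13, 11, -16, 6, -10)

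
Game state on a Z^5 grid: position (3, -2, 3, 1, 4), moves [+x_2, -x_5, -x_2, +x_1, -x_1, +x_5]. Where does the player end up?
(3, -2, 3, 1, 4)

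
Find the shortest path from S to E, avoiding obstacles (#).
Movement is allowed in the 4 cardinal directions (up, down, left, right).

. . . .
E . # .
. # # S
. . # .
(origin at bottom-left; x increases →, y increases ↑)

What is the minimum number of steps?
6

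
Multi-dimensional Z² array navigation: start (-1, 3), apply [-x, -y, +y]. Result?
(-2, 3)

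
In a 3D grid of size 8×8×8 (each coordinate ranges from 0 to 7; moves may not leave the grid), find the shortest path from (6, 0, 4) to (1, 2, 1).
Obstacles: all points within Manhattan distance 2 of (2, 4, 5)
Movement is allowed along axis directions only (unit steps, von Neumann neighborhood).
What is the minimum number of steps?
10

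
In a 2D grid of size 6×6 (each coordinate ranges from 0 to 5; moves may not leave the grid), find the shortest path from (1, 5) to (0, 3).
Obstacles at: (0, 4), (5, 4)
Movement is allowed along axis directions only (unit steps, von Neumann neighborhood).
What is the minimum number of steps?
3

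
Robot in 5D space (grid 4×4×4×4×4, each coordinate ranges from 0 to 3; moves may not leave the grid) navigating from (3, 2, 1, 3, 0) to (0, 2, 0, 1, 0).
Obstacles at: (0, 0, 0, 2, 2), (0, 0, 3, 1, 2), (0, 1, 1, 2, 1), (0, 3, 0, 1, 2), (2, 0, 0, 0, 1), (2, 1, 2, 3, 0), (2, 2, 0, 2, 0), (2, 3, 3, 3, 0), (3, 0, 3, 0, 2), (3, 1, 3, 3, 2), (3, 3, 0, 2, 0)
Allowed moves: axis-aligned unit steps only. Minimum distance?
6
(one shortest path: (3, 2, 1, 3, 0) → (2, 2, 1, 3, 0) → (1, 2, 1, 3, 0) → (0, 2, 1, 3, 0) → (0, 2, 0, 3, 0) → (0, 2, 0, 2, 0) → (0, 2, 0, 1, 0))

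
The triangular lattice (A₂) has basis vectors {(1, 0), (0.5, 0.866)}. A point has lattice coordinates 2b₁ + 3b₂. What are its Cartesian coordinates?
(3.5, 2.598)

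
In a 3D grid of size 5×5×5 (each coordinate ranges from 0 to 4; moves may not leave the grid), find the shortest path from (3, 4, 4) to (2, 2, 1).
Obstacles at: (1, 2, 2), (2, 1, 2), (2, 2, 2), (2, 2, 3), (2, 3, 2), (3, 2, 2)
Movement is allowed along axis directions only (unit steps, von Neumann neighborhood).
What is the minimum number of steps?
6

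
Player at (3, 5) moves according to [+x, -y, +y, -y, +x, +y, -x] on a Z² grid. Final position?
(4, 5)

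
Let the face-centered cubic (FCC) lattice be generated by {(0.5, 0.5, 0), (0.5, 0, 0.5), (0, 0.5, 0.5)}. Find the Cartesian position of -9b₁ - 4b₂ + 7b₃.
(-6.5, -1, 1.5)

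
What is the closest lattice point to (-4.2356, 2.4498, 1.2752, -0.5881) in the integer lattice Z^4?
(-4, 2, 1, -1)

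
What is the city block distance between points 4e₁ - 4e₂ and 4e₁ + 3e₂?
7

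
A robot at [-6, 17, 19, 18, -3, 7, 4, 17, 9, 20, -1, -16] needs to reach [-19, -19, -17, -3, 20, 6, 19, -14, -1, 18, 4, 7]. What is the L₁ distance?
216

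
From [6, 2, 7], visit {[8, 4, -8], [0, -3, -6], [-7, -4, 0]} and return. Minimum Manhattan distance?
76
(one optimal route: (6, 2, 7) → (8, 4, -8) → (0, -3, -6) → (-7, -4, 0) → (6, 2, 7))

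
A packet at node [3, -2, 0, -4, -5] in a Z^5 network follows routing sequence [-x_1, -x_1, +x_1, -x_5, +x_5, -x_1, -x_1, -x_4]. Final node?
(0, -2, 0, -5, -5)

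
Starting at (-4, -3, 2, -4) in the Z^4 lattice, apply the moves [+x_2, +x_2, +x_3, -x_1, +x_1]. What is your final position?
(-4, -1, 3, -4)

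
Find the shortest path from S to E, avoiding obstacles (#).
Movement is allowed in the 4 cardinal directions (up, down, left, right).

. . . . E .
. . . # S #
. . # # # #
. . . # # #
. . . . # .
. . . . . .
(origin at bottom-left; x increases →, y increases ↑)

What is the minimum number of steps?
1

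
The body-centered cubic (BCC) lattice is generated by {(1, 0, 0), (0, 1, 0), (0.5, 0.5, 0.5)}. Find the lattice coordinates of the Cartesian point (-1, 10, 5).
-6b₁ + 5b₂ + 10b₃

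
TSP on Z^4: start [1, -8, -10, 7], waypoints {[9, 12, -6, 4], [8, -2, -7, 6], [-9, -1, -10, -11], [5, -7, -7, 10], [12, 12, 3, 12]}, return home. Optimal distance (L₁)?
160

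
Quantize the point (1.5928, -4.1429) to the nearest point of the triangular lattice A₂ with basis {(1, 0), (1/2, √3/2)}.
(1.5, -4.33)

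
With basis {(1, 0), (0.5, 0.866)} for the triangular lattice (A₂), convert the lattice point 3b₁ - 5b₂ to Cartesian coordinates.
(0.5, -4.33)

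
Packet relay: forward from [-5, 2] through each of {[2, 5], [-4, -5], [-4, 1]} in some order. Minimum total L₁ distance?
24
(one optimal route: (-5, 2) → (-4, -5) → (-4, 1) → (2, 5))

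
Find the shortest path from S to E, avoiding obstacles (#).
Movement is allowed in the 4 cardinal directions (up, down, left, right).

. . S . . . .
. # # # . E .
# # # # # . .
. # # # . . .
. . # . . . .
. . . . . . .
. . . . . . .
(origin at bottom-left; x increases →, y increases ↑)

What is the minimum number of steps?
4
(one shortest path: (2, 6) → (3, 6) → (4, 6) → (5, 6) → (5, 5))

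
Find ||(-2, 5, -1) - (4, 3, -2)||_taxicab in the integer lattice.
9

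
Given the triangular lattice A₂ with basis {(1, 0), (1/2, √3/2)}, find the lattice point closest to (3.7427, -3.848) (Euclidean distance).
(4, -3.464)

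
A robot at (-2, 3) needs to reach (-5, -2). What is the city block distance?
8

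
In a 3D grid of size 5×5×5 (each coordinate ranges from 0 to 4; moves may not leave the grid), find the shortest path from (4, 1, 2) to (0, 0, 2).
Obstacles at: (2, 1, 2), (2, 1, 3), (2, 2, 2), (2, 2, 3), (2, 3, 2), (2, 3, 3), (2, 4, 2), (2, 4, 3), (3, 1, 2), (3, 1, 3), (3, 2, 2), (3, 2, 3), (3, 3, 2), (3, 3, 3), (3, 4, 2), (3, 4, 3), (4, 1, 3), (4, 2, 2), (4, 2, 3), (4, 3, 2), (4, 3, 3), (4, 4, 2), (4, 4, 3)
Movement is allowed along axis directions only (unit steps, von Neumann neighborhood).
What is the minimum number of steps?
5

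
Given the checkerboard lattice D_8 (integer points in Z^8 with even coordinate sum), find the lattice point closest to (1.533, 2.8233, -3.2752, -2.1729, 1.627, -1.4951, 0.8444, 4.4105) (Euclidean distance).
(2, 3, -3, -2, 2, -1, 1, 4)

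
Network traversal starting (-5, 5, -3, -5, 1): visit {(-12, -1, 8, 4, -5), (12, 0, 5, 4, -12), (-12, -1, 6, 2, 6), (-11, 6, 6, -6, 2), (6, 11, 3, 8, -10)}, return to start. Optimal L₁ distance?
160
(one optimal route: (-5, 5, -3, -5, 1) → (-11, 6, 6, -6, 2) → (-12, -1, 6, 2, 6) → (-12, -1, 8, 4, -5) → (12, 0, 5, 4, -12) → (6, 11, 3, 8, -10) → (-5, 5, -3, -5, 1))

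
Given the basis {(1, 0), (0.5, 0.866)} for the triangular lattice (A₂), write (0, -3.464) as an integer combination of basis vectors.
2b₁ - 4b₂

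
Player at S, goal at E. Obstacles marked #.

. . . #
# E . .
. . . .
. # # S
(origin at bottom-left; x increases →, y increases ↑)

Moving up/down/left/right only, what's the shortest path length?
4
(one shortest path: (3, 0) → (3, 1) → (2, 1) → (1, 1) → (1, 2))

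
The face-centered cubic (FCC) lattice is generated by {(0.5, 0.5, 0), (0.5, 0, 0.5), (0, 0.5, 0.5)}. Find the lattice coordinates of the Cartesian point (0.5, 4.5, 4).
b₁ + 8b₃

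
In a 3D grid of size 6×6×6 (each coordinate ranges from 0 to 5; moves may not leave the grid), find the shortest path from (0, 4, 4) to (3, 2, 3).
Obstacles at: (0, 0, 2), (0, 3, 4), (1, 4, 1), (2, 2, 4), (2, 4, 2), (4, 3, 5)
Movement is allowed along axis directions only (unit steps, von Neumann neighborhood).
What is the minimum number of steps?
6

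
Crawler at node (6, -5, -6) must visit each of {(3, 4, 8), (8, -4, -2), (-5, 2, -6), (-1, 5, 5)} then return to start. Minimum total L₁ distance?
74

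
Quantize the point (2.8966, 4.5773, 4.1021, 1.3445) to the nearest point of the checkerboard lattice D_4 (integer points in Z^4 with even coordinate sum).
(3, 4, 4, 1)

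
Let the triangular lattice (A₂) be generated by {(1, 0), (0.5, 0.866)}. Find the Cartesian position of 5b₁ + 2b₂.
(6, 1.732)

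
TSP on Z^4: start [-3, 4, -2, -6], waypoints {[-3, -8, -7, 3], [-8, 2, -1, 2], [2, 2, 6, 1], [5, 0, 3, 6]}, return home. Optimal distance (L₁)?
102
(one optimal route: (-3, 4, -2, -6) → (-3, -8, -7, 3) → (5, 0, 3, 6) → (2, 2, 6, 1) → (-8, 2, -1, 2) → (-3, 4, -2, -6))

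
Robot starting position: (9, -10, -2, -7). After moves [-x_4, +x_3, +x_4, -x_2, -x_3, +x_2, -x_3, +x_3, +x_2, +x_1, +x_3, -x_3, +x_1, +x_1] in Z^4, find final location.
(12, -9, -2, -7)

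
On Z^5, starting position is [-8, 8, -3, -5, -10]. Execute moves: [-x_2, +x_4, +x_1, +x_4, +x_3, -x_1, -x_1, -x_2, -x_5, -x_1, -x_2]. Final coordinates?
(-10, 5, -2, -3, -11)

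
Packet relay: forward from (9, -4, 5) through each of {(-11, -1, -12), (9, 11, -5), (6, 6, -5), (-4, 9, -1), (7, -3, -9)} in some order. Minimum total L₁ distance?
86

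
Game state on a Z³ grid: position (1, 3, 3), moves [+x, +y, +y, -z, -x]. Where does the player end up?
(1, 5, 2)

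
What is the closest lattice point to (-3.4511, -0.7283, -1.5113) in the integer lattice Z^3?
(-3, -1, -2)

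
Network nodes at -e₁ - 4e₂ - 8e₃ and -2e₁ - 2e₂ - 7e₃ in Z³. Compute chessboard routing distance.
2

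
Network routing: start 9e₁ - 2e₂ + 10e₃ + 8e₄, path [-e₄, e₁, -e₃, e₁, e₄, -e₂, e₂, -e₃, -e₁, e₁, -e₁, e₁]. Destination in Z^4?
(11, -2, 8, 8)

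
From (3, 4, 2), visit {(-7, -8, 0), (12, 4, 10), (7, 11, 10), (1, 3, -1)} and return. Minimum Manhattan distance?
98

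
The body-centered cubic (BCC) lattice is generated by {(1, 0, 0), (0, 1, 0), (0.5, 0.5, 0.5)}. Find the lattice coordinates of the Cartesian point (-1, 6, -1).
7b₂ - 2b₃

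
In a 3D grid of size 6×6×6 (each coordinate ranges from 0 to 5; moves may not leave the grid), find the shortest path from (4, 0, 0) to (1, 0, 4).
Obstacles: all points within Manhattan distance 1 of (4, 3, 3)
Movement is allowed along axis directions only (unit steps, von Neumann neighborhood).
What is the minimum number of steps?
7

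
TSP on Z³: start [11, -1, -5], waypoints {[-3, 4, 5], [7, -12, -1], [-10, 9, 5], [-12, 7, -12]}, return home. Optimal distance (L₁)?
122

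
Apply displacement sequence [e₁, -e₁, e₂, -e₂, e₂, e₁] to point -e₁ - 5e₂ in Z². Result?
(0, -4)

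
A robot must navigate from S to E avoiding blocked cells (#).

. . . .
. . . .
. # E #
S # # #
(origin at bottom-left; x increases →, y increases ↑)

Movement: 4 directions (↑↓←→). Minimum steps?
5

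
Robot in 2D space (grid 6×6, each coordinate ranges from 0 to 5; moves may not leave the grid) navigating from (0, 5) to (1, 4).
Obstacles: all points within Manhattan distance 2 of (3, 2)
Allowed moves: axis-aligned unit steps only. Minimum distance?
2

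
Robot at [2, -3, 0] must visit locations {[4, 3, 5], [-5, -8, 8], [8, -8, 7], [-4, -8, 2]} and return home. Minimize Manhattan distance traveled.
64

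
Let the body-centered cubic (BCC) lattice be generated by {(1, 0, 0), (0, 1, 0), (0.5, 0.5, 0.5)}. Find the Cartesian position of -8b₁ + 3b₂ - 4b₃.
(-10, 1, -2)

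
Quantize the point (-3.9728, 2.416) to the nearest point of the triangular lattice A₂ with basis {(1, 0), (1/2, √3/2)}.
(-3.5, 2.598)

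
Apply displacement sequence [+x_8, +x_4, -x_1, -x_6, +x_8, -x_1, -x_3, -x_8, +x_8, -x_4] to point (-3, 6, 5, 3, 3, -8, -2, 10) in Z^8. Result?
(-5, 6, 4, 3, 3, -9, -2, 12)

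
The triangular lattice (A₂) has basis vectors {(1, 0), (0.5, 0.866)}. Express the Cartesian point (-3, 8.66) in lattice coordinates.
-8b₁ + 10b₂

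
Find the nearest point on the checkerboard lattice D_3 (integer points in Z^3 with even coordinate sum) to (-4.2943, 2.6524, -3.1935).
(-4, 3, -3)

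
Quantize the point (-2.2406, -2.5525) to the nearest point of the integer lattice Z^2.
(-2, -3)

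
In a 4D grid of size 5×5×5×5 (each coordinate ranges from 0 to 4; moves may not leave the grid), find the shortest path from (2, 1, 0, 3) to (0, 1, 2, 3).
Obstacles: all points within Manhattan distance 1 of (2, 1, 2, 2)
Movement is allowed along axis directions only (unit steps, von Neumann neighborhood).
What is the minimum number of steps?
4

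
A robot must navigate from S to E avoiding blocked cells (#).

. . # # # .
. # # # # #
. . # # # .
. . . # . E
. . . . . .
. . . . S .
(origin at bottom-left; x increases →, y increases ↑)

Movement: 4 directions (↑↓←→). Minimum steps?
3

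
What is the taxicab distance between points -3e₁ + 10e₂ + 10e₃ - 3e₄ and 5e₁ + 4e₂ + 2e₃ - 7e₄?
26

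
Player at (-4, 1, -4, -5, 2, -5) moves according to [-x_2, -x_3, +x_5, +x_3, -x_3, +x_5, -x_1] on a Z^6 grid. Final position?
(-5, 0, -5, -5, 4, -5)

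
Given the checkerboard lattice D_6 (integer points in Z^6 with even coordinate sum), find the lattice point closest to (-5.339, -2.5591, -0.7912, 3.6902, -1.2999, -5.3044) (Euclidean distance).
(-5, -2, -1, 4, -1, -5)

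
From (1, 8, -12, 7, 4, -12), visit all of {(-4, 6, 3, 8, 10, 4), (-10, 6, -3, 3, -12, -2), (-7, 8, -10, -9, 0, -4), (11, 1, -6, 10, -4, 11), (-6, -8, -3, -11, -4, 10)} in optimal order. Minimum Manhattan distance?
223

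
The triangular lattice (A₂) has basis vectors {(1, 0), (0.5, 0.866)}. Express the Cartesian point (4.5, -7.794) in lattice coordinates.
9b₁ - 9b₂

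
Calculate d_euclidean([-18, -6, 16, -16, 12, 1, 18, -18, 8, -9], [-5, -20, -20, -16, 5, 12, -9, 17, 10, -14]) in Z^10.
61.7576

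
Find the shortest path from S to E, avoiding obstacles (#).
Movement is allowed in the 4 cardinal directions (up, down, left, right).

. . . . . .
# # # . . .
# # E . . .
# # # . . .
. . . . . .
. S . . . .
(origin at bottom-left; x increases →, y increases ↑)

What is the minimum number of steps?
6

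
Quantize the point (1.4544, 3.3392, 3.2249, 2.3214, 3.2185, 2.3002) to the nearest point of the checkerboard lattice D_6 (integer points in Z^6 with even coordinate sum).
(1, 3, 3, 2, 3, 2)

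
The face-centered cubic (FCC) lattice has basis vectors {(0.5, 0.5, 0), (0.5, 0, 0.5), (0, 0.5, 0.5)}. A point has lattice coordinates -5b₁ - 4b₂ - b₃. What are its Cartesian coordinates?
(-4.5, -3, -2.5)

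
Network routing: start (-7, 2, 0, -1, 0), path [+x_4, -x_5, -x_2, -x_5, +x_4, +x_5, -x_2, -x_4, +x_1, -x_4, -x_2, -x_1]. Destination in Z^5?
(-7, -1, 0, -1, -1)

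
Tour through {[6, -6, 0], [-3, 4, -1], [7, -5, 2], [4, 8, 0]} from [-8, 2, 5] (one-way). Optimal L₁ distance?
45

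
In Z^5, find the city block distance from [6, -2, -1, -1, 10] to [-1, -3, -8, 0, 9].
17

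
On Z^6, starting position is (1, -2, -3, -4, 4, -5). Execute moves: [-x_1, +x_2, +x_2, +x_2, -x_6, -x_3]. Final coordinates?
(0, 1, -4, -4, 4, -6)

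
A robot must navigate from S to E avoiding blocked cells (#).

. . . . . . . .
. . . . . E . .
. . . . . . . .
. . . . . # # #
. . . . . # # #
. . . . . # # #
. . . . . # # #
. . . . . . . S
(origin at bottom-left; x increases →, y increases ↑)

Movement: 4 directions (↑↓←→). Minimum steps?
10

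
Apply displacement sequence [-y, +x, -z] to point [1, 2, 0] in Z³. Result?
(2, 1, -1)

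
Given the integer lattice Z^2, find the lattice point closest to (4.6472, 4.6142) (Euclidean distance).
(5, 5)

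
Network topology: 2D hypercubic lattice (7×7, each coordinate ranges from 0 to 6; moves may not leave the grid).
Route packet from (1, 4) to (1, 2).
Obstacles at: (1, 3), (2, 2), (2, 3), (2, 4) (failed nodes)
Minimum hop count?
4
(one shortest path: (1, 4) → (0, 4) → (0, 3) → (0, 2) → (1, 2))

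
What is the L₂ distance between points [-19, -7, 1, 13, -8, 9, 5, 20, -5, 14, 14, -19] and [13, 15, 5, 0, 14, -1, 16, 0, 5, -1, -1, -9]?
58.7197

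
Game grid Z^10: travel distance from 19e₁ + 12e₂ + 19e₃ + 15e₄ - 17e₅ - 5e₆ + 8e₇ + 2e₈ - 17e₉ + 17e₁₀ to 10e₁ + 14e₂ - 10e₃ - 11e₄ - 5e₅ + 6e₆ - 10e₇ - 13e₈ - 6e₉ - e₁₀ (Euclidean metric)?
53.4883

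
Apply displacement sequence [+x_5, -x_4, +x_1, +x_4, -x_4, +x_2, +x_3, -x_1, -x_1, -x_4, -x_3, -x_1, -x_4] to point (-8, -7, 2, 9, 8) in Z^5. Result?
(-10, -6, 2, 6, 9)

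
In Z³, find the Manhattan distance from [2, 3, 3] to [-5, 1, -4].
16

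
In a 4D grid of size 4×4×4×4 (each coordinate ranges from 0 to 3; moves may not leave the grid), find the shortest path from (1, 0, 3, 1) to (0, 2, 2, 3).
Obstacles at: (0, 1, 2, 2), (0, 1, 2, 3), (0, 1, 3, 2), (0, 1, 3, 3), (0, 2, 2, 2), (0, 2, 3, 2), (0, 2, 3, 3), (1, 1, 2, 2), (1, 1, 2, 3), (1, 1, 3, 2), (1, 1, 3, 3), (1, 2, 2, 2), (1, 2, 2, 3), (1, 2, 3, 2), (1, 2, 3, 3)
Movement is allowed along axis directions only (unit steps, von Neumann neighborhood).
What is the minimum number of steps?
8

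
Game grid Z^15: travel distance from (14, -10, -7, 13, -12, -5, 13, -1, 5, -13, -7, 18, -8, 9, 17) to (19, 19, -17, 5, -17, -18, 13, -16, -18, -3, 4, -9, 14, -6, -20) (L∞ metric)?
37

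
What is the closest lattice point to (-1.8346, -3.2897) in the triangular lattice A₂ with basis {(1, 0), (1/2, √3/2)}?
(-2, -3.464)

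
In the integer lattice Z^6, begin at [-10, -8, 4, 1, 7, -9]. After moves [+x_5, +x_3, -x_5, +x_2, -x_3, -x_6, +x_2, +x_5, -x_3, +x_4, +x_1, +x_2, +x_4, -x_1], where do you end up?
(-10, -5, 3, 3, 8, -10)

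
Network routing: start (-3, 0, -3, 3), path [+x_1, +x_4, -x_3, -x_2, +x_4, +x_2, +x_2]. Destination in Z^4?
(-2, 1, -4, 5)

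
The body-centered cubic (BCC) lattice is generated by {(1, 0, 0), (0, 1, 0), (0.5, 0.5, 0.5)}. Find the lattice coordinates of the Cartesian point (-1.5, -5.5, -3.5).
2b₁ - 2b₂ - 7b₃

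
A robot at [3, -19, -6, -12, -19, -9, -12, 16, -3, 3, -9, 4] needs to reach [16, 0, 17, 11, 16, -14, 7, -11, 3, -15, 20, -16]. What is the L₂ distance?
74.3572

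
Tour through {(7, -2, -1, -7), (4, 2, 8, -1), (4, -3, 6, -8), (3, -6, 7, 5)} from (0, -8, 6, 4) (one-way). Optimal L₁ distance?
49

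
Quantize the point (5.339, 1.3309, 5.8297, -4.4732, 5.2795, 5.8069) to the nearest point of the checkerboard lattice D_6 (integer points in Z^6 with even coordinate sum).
(5, 1, 6, -5, 5, 6)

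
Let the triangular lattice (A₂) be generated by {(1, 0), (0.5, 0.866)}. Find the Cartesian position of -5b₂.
(-2.5, -4.33)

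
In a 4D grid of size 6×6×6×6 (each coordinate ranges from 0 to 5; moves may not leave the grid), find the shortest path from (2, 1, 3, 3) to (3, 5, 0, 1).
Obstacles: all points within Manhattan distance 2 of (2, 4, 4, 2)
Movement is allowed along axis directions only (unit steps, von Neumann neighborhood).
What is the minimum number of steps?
10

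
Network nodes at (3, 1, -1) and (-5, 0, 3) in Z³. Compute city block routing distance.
13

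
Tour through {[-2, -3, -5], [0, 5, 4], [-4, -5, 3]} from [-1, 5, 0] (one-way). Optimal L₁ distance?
32
(one optimal route: (-1, 5, 0) → (0, 5, 4) → (-4, -5, 3) → (-2, -3, -5))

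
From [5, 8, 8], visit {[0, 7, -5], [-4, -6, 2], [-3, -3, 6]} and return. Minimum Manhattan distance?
72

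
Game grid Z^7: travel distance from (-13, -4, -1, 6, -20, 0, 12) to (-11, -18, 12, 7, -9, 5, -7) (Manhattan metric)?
65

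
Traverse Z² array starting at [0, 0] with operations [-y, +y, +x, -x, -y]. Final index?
(0, -1)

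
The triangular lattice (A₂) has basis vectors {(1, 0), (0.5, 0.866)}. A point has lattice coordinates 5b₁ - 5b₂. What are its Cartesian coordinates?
(2.5, -4.33)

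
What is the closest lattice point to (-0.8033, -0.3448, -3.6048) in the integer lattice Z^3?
(-1, 0, -4)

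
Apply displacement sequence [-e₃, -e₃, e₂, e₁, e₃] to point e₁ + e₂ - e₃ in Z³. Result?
(2, 2, -2)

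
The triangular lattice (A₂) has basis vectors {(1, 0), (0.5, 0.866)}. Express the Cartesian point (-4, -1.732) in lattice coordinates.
-3b₁ - 2b₂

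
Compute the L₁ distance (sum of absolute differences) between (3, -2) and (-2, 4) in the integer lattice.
11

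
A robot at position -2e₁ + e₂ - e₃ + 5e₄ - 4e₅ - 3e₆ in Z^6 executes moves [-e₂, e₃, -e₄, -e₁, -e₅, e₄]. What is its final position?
(-3, 0, 0, 5, -5, -3)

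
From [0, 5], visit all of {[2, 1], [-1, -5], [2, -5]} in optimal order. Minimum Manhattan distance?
15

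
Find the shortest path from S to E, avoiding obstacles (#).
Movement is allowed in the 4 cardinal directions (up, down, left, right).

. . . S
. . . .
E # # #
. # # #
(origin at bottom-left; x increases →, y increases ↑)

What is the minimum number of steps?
5
(one shortest path: (3, 3) → (2, 3) → (1, 3) → (0, 3) → (0, 2) → (0, 1))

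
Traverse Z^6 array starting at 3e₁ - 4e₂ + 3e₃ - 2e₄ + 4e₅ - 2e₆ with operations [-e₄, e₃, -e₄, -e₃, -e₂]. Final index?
(3, -5, 3, -4, 4, -2)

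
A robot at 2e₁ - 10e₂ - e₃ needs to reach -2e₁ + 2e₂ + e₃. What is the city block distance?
18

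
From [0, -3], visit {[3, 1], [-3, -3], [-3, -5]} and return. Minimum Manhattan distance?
24
(one optimal route: (0, -3) → (3, 1) → (-3, -3) → (-3, -5) → (0, -3))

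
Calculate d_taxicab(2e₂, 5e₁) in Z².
7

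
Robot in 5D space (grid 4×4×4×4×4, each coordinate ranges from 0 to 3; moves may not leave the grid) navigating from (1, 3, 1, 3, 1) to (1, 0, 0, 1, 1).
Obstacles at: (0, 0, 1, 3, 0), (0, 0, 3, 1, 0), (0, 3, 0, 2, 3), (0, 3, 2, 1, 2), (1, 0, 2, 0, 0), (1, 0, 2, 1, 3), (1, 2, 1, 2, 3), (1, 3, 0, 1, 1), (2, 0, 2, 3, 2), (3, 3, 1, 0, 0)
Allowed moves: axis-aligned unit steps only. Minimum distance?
6
(one shortest path: (1, 3, 1, 3, 1) → (1, 2, 1, 3, 1) → (1, 1, 1, 3, 1) → (1, 0, 1, 3, 1) → (1, 0, 0, 3, 1) → (1, 0, 0, 2, 1) → (1, 0, 0, 1, 1))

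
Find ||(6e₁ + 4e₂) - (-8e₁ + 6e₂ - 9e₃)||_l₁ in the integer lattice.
25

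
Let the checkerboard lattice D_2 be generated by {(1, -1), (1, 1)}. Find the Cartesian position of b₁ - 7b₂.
(-6, -8)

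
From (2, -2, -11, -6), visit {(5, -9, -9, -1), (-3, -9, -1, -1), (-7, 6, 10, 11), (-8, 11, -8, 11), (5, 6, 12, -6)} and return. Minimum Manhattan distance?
166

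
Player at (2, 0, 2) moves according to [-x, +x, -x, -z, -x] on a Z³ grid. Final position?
(0, 0, 1)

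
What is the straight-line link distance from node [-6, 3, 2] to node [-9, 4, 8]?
6.78233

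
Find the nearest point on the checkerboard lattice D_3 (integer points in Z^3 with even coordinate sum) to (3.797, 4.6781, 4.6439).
(4, 5, 5)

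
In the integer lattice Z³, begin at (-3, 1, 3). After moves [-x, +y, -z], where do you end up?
(-4, 2, 2)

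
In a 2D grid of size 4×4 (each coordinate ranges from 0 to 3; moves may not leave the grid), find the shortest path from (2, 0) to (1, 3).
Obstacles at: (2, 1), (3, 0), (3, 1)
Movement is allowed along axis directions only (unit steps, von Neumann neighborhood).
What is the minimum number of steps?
4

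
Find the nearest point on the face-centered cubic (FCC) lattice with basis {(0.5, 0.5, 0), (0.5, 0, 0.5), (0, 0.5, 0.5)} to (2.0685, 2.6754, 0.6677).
(2, 2.5, 0.5)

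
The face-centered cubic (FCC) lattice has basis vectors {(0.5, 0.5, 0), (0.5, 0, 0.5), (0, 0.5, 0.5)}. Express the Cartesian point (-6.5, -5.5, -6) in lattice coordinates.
-6b₁ - 7b₂ - 5b₃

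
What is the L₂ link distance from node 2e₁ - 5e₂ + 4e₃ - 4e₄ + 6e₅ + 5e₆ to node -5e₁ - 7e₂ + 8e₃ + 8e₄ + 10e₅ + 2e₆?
15.4272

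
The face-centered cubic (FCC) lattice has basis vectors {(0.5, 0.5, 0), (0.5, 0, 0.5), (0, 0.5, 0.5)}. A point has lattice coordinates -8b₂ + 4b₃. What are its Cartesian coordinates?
(-4, 2, -2)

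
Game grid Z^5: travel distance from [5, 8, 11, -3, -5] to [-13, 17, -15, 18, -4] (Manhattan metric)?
75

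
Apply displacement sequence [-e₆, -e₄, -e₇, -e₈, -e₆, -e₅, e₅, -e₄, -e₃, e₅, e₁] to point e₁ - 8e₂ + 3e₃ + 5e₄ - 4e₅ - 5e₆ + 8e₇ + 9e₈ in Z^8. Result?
(2, -8, 2, 3, -3, -7, 7, 8)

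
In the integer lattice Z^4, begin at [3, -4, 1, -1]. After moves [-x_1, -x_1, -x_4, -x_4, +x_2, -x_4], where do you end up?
(1, -3, 1, -4)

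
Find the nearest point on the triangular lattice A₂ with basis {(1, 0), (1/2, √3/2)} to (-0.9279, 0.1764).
(-1, 0)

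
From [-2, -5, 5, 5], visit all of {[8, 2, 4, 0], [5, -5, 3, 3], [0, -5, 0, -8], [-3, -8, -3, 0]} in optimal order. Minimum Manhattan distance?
67
(one optimal route: (-2, -5, 5, 5) → (-3, -8, -3, 0) → (0, -5, 0, -8) → (5, -5, 3, 3) → (8, 2, 4, 0))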